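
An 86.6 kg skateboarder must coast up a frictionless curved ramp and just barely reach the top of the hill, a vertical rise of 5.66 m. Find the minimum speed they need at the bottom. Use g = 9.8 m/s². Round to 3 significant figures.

At the top they are momentarily at rest, so all KE converts to PE: ½mv² = mgh
v = √(2gh) = √(2 × 9.8 × 5.66) = 10.53 m/s

v = 10.5 m/s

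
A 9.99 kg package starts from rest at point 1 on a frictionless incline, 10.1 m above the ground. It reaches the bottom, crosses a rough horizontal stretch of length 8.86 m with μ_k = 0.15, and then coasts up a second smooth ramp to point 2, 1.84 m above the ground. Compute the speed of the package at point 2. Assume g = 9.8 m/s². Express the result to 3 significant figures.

Energy at 1: mgh₁ = (9.99)(9.8)(10.1) = 988.81 J
Friction loss: W_f = μ_k mg d = 130.1 J
At 2: ½mv² + mgh₂ = mgh₁ − W_f
½mv² = 988.81 − 130.1 − 180.14 = 678.56 J
v = √(2 × 678.56/9.99) = 11.66 m/s

v = 11.7 m/s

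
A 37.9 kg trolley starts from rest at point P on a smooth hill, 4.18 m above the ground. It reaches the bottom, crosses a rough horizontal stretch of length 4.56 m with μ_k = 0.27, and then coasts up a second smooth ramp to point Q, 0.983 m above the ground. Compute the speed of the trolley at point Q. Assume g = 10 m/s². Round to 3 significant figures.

v = 6.27 m/s

Energy at P: mgh₁ = (37.9)(10)(4.18) = 1584.2 J
Friction loss: W_f = μ_k mg d = 466.6 J
At Q: ½mv² + mgh₂ = mgh₁ − W_f
½mv² = 1584.2 − 466.6 − 372.56 = 745.04 J
v = √(2 × 745.04/37.9) = 6.270 m/s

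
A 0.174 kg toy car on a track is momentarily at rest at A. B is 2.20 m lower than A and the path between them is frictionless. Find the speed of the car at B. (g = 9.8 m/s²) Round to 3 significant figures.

Energy conservation between the two points: mgh = ½mv²
v = √(2gh) = √(2 × 9.8 × 2.20) = √43.120 = 6.567 m/s

v = 6.57 m/s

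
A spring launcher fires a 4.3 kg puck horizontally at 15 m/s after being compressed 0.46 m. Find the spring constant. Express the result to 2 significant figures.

½kx² = ½mv²
k = mv²/x² = (4.3)(15)²/(0.46)² = 4572 N/m

k = 4600 N/m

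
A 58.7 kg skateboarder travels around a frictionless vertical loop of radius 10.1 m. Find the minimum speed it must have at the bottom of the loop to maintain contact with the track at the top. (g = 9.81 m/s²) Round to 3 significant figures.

At the top: mg = mv_top²/r ⇒ v_top² = gr = 99.08 m²/s²
Energy from bottom to top (height 2r): ½mv_bot² = ½mv_top² + mg(2r)
v_bot² = gr + 4gr = 5gr = 495.4
v_bot = √(5gr) = 22.26 m/s

v = 22.3 m/s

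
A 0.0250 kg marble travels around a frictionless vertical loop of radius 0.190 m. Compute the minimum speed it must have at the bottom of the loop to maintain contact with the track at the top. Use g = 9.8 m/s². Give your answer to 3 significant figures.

At the top: mg = mv_top²/r ⇒ v_top² = gr = 1.862 m²/s²
Energy from bottom to top (height 2r): ½mv_bot² = ½mv_top² + mg(2r)
v_bot² = gr + 4gr = 5gr = 9.310
v_bot = √(5gr) = 3.051 m/s

v = 3.05 m/s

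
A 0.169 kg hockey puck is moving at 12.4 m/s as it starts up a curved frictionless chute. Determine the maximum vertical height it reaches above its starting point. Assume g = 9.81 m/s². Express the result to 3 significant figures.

By energy conservation, ½mv² = mgh
h = v²/(2g) = 12.4²/(2 × 9.81) = 7.837 m

h = 7.84 m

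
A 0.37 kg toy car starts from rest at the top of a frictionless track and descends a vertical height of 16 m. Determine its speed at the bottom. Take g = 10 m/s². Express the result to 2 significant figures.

Mechanical energy is conserved (no friction): mgh = ½mv²
v = √(2gh) = √(2 × 10 × 16) = √320.00 = 17.89 m/s

v = 18 m/s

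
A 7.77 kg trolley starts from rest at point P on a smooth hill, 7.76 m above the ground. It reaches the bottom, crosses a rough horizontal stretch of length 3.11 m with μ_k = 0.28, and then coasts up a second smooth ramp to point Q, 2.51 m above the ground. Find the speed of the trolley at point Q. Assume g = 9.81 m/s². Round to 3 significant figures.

Energy at P: mgh₁ = (7.77)(9.81)(7.76) = 591.50 J
Friction loss: W_f = μ_k mg d = 66.38 J
At Q: ½mv² + mgh₂ = mgh₁ − W_f
½mv² = 591.50 − 66.38 − 191.32 = 333.80 J
v = √(2 × 333.80/7.77) = 9.269 m/s

v = 9.27 m/s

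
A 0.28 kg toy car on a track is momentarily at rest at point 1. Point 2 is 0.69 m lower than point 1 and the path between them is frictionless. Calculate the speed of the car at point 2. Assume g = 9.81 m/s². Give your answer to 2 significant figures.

Equating total energy at the two states: mgh = ½mv²
v = √(2gh) = √(2 × 9.81 × 0.69) = √13.538 = 3.679 m/s

v = 3.7 m/s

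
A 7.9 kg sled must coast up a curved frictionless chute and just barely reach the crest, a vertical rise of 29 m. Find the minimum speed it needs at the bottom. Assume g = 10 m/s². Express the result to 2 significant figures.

At the top it is momentarily at rest, so all KE converts to PE: ½mv² = mgh
v = √(2gh) = √(2 × 10 × 29) = 24.08 m/s

v = 24 m/s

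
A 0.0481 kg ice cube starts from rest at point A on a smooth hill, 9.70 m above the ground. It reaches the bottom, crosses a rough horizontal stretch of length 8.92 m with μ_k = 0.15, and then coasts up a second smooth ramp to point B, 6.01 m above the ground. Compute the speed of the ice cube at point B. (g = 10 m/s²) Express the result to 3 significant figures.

Energy at A: mgh₁ = (0.0481)(10)(9.70) = 4.6657 J
Friction loss: W_f = μ_k mg d = 0.6436 J
At B: ½mv² + mgh₂ = mgh₁ − W_f
½mv² = 4.6657 − 0.6436 − 2.8908 = 1.1313 J
v = √(2 × 1.1313/0.0481) = 6.859 m/s

v = 6.86 m/s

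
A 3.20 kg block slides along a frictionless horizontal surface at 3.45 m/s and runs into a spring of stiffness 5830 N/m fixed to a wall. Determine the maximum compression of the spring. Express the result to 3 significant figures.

At max compression the block is momentarily at rest: ½mv² = ½kx²
x = v√(m/k) = 3.45 × √(3.20/5830) = 0.08083 m

x = 0.0808 m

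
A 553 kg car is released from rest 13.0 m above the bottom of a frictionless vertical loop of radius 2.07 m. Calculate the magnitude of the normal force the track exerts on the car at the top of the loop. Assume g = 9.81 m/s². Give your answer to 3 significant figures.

Energy from release to top (height 2r): mgh = ½mv_top² + mg(2r)
v_top² = 2g(h − 2r) = 2(9.81)(13.0 − 4.140) = 173.83 m²/s²
At the top, both N and weight point toward the centre: N + mg = mv_top²/r
N = m(v_top²/r − g) = 553(173.83/2.07 − 9.81) = 41015 N

N = 41000 N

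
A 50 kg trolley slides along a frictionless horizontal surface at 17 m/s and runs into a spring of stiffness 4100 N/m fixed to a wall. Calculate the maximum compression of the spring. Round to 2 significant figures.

All KE is stored as spring PE at maximum compression: ½mv² = ½kx²
x = v√(m/k) = 17 × √(50/4100) = 1.877 m

x = 1.9 m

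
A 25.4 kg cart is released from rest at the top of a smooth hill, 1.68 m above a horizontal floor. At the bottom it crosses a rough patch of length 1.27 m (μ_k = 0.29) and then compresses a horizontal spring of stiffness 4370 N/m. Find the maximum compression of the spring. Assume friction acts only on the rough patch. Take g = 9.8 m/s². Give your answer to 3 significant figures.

Initial energy: E₁ = mgh = (25.4)(9.8)(1.68) = 418.19 J
Friction removes W_f = μ_k mg d = (0.29)(25.4)(9.8)(1.27) = 91.68 J
Energy reaching the spring: E = 418.19 − 91.68 = 326.51 J
At max compression ½kx² = E ⇒ x = √(2E/k) = √(2 × 326.51/4370) = 0.3866 m

x = 0.387 m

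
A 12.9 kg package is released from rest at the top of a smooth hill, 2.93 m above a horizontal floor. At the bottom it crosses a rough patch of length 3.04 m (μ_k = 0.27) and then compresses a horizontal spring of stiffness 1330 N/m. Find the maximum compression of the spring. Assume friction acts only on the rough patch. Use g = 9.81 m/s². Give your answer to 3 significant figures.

Initial energy: E₁ = mgh = (12.9)(9.81)(2.93) = 370.79 J
Friction removes W_f = μ_k mg d = (0.27)(12.9)(9.81)(3.04) = 103.9 J
Energy reaching the spring: E = 370.79 − 103.9 = 266.92 J
At max compression ½kx² = E ⇒ x = √(2E/k) = √(2 × 266.92/1330) = 0.6335 m

x = 0.634 m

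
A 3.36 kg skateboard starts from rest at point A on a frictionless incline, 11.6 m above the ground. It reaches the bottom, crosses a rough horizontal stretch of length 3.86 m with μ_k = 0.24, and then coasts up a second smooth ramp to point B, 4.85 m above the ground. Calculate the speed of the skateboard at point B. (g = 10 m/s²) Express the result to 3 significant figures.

v = 10.8 m/s

Energy at A: mgh₁ = (3.36)(10)(11.6) = 389.76 J
Friction loss: W_f = μ_k mg d = 31.13 J
At B: ½mv² + mgh₂ = mgh₁ − W_f
½mv² = 389.76 − 31.13 − 162.96 = 195.67 J
v = √(2 × 195.67/3.36) = 10.79 m/s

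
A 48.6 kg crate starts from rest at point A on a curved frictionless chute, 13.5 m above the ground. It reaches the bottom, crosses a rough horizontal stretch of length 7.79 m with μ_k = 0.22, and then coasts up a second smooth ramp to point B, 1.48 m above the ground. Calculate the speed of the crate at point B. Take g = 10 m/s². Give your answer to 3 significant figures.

Energy at A: mgh₁ = (48.6)(10)(13.5) = 6561.0 J
Friction loss: W_f = μ_k mg d = 832.9 J
At B: ½mv² + mgh₂ = mgh₁ − W_f
½mv² = 6561.0 − 832.9 − 719.28 = 5008.8 J
v = √(2 × 5008.8/48.6) = 14.36 m/s

v = 14.4 m/s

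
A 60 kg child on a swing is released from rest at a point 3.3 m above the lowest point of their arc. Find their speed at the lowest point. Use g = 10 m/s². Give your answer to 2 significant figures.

Mechanical energy is conserved (no friction): mgh = ½mv²
v = √(2gh) = √(2 × 10 × 3.3) = √66.000 = 8.124 m/s

v = 8.1 m/s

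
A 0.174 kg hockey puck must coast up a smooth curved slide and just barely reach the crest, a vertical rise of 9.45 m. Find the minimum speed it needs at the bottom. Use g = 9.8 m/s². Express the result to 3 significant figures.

At the top it is momentarily at rest, so all KE converts to PE: ½mv² = mgh
v = √(2gh) = √(2 × 9.8 × 9.45) = 13.61 m/s

v = 13.6 m/s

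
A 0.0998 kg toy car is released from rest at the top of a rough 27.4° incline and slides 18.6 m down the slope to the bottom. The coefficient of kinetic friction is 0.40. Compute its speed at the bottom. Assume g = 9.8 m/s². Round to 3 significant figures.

v = 6.19 m/s

Work–energy: mg(L sinθ) − μ_k(mg cosθ)L = ½mv²
mgh = mgL sinθ = (0.0998)(9.8)(18.6)sin27.4° = 8.3717 J
W_f = μ_k mg cosθ · L = (0.40)(0.0998)(9.8)cos27.4°·18.6 = 6.460 J
½mv² = 8.3717 − 6.460 = 1.9115 J
v = √(2 × 1.9115/0.0998) = 6.189 m/s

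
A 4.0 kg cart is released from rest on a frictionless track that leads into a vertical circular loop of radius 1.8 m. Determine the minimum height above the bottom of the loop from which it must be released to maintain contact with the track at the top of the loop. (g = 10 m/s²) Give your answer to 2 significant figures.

h = 4.5 m

At the top, for minimum speed gravity alone supplies the centripetal force: mg = mv_top²/r ⇒ v_top² = gr = 18.00 m²/s²
Energy conservation from release height h to the top (height 2r): mgh = ½mv_top² + mg(2r)
h = v_top²/(2g) + 2r = r/2 + 2r = 5r/2 = 4.500 m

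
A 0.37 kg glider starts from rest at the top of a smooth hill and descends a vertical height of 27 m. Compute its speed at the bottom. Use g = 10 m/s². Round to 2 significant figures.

By conservation of mechanical energy, mgh = ½mv²
v = √(2gh) = √(2 × 10 × 27) = √540.00 = 23.24 m/s

v = 23 m/s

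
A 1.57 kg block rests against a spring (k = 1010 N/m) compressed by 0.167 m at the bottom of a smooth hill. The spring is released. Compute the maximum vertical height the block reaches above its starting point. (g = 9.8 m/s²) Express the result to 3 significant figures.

All spring PE becomes gravitational PE at the highest point: ½kx² = mgh
h = kx²/(2mg) = (1010)(0.167)²/(2 × 1.57 × 9.8) = 0.9154 m

h = 0.915 m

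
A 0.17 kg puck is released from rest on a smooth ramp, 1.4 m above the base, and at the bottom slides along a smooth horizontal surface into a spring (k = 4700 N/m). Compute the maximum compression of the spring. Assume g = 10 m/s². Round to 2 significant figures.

x = 0.032 m

At max compression the puck is momentarily at rest: mgh = ½kx²
x = √(2mgh/k) = √(2 × 0.17 × 10 × 1.4 / 4700) = 0.03182 m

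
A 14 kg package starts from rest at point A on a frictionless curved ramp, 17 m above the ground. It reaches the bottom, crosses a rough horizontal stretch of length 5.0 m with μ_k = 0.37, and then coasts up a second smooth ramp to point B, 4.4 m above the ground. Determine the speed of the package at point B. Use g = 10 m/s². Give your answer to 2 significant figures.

Energy at A: mgh₁ = (14)(10)(17) = 2380.0 J
Friction loss: W_f = μ_k mg d = 259.0 J
At B: ½mv² + mgh₂ = mgh₁ − W_f
½mv² = 2380.0 − 259.0 − 616.00 = 1505.0 J
v = √(2 × 1505.0/14) = 14.66 m/s

v = 15 m/s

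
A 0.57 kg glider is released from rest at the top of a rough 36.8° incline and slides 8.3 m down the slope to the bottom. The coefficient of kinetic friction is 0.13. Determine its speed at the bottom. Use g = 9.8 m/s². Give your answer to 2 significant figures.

v = 9.0 m/s

Taking the bottom as reference, mgh = ½mv² + μ_k N L with h = L sinθ, N = mg cosθ:
mgh = mgL sinθ = (0.57)(9.8)(8.3)sin36.8° = 27.773 J
W_f = μ_k mg cosθ · L = (0.13)(0.57)(9.8)cos36.8°·8.3 = 4.826 J
½mv² = 27.773 − 4.826 = 22.947 J
v = √(2 × 22.947/0.57) = 8.973 m/s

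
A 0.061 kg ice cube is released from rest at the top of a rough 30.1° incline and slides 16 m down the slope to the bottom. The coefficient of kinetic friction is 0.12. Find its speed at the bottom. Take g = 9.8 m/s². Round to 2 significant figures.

v = 11 m/s

Energy: mgh = ½mv² + W_f, with h = L sinθ and W_f = μ_k (mg cosθ) L
mgh = mgL sinθ = (0.061)(9.8)(16)sin30.1° = 4.7968 J
W_f = μ_k mg cosθ · L = (0.12)(0.061)(9.8)cos30.1°·16 = 0.9930 J
½mv² = 4.7968 − 0.9930 = 3.8038 J
v = √(2 × 3.8038/0.061) = 11.17 m/s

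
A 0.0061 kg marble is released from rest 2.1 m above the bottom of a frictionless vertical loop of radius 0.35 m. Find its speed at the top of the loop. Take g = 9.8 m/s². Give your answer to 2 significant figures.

v = 5.2 m/s

Energy conservation: mgh = ½mv_top² + mg(2r)
v_top² = 2g(h − 2r) = 2(9.8)(2.1 − 0.7000) = 27.44
v_top = 5.238 m/s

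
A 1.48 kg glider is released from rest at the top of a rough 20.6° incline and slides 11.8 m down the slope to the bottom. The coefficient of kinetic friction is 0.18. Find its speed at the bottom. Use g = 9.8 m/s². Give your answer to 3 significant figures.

v = 6.51 m/s

Energy: mgh = ½mv² + W_f, with h = L sinθ and W_f = μ_k (mg cosθ) L
mgh = mgL sinθ = (1.48)(9.8)(11.8)sin20.6° = 60.217 J
W_f = μ_k mg cosθ · L = (0.18)(1.48)(9.8)cos20.6°·11.8 = 28.84 J
½mv² = 60.217 − 28.84 = 31.380 J
v = √(2 × 31.380/1.48) = 6.512 m/s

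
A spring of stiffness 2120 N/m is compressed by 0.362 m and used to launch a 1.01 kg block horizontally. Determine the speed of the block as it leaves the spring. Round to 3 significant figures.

The block leaves the spring when the spring is at natural length, so ½kx² = ½mv²
v = x√(k/m) = 0.362 × √(2120/1.01) = 16.59 m/s

v = 16.6 m/s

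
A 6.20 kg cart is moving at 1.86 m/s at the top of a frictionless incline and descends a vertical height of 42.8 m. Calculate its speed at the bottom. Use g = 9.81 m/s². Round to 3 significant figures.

By conservation of mechanical energy, ½mv₀² + mgh = ½mv²
v² = v₀² + 2gh = (1.86)² + 2(9.81)(42.8) = 843.20
v = √843.20 = 29.04 m/s

v = 29.0 m/s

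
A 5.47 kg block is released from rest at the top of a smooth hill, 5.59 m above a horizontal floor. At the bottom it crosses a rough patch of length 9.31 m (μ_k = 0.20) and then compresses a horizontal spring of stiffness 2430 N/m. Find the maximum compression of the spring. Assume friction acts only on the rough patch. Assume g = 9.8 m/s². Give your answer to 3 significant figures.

Initial energy: E₁ = mgh = (5.47)(9.8)(5.59) = 299.66 J
Friction removes W_f = μ_k mg d = (0.20)(5.47)(9.8)(9.31) = 99.81 J
Energy reaching the spring: E = 299.66 − 99.81 = 199.84 J
At max compression ½kx² = E ⇒ x = √(2E/k) = √(2 × 199.84/2430) = 0.4056 m

x = 0.406 m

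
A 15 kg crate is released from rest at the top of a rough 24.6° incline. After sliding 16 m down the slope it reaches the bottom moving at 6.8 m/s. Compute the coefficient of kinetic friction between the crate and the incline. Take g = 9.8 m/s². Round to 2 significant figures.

mgh = ½mv² + μ_k (mg cosθ) L, with h = L sinθ
mgL sinθ = 979.09 J; ½mv² = 346.80 J
W_f = 979.09 − 346.80 = 632.3 J
μ_k = W_f/(mg cosθ · L) = 632.3/(133.7 × 16) = 0.2957

μ_k = 0.30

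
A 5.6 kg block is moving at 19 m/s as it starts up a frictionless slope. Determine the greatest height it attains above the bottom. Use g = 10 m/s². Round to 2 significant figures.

Setting KE at the bottom equal to PE gained: ½mv² = mgh
h = v²/(2g) = 19²/(2 × 10) = 18.05 m

h = 18 m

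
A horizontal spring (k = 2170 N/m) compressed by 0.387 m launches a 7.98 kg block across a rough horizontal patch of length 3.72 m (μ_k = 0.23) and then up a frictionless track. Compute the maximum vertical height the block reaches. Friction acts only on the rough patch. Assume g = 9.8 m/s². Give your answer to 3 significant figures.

Spring energy: E₀ = ½kx² = ½(2170)(0.387)² = 162.50 J
Friction: W_f = μ_k mg d = (0.23)(7.98)(9.8)(3.72) = 66.91 J
Energy at base of ramp: E = 162.50 − 66.91 = 95.588 J
At max height all remaining energy is PE: mgh = E ⇒ h = E/(mg) = 95.588/(7.98 × 9.8) = 1.222 m

h = 1.22 m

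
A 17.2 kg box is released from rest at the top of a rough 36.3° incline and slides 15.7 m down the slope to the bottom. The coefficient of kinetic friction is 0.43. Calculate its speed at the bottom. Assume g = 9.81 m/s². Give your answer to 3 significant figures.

v = 8.70 m/s

Energy: mgh = ½mv² + W_f, with h = L sinθ and W_f = μ_k (mg cosθ) L
mgh = mgL sinθ = (17.2)(9.81)(15.7)sin36.3° = 1568.3 J
W_f = μ_k mg cosθ · L = (0.43)(17.2)(9.81)cos36.3°·15.7 = 918.0 J
½mv² = 1568.3 − 918.0 = 650.26 J
v = √(2 × 650.26/17.2) = 8.695 m/s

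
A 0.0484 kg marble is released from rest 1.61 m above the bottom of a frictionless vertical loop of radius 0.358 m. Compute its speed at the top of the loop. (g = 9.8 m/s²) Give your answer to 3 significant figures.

Energy conservation: mgh = ½mv_top² + mg(2r)
v_top² = 2g(h − 2r) = 2(9.8)(1.61 − 0.7160) = 17.52
v_top = 4.186 m/s

v = 4.19 m/s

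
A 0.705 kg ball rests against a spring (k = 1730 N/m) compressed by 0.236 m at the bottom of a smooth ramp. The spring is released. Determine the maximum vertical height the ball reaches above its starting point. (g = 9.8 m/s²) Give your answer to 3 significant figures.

h = 6.97 m

All spring PE becomes gravitational PE at the highest point: ½kx² = mgh
h = kx²/(2mg) = (1730)(0.236)²/(2 × 0.705 × 9.8) = 6.973 m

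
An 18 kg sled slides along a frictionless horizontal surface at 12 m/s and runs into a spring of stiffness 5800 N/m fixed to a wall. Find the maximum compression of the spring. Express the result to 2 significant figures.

At max compression the sled is momentarily at rest: ½mv² = ½kx²
x = v√(m/k) = 12 × √(18/5800) = 0.6685 m

x = 0.67 m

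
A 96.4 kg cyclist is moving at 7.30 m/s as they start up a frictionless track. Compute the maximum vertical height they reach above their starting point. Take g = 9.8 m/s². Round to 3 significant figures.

h = 2.72 m

By energy conservation, ½mv² = mgh
h = v²/(2g) = 7.30²/(2 × 9.8) = 2.719 m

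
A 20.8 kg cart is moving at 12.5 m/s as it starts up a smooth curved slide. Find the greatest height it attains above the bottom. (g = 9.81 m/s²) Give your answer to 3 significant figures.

h = 7.96 m

By energy conservation, ½mv² = mgh
h = v²/(2g) = 12.5²/(2 × 9.81) = 7.964 m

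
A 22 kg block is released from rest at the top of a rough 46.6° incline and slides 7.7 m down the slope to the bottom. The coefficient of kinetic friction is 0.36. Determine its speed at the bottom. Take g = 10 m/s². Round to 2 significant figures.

v = 8.6 m/s

Taking the bottom as reference, mgh = ½mv² + μ_k N L with h = L sinθ, N = mg cosθ:
mgh = mgL sinθ = (22)(10)(7.7)sin46.6° = 1230.8 J
W_f = μ_k mg cosθ · L = (0.36)(22)(10)cos46.6°·7.7 = 419.0 J
½mv² = 1230.8 − 419.0 = 811.80 J
v = √(2 × 811.80/22) = 8.591 m/s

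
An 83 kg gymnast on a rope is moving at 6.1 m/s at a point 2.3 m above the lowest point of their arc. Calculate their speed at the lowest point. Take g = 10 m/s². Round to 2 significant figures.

Energy conservation between the two points: ½mv₀² + mgh = ½mv²
The mass cancels from both sides.
v² = v₀² + 2gh = (6.1)² + 2(10)(2.3) = 83.210
v = √83.210 = 9.122 m/s

v = 9.1 m/s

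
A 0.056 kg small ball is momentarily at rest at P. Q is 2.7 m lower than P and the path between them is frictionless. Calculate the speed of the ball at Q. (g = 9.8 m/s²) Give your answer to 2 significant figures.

v = 7.3 m/s

Mechanical energy is conserved (no friction): mgh = ½mv²
v = √(2gh) = √(2 × 9.8 × 2.7) = √52.920 = 7.275 m/s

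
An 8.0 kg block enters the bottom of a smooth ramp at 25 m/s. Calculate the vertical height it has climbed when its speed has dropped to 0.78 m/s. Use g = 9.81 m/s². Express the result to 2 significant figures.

Energy balance between the two points: ½mv₁² = ½mv₂² + mgh
h = (v₁² − v₂²)/(2g) = (25² − 0.78²)/(2 × 9.81) = 31.82 m

h = 32 m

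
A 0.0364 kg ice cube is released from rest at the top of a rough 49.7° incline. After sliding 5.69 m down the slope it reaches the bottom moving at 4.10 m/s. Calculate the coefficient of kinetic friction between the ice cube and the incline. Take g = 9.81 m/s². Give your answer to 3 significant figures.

Energy balance down the incline: mg L sinθ − ½mv² = μ_k (mg cosθ) L
mgL sinθ = 1.5496 J; ½mv² = 0.30594 J
W_f = 1.5496 − 0.30594 = 1.244 J
μ_k = W_f/(mg cosθ · L) = 1.244/(0.2310 × 5.69) = 0.9464

μ_k = 0.946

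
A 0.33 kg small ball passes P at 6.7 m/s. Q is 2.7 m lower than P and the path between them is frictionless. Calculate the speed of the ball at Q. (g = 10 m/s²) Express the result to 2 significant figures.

By conservation of mechanical energy, ½mv₀² + mgh = ½mv²
The mass cancels from both sides.
v² = v₀² + 2gh = (6.7)² + 2(10)(2.7) = 98.890
v = √98.890 = 9.944 m/s

v = 9.9 m/s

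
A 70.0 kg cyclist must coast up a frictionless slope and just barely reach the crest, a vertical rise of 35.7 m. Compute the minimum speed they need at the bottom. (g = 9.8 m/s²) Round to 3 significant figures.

At the top they are momentarily at rest, so all KE converts to PE: ½mv² = mgh
v = √(2gh) = √(2 × 9.8 × 35.7) = 26.45 m/s

v = 26.5 m/s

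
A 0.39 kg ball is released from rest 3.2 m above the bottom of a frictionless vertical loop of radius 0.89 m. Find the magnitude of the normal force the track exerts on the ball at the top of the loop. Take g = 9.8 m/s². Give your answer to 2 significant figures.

N = 8.4 N

Energy from release to top (height 2r): mgh = ½mv_top² + mg(2r)
v_top² = 2g(h − 2r) = 2(9.8)(3.2 − 1.780) = 27.832 m²/s²
At the top, both N and weight point toward the centre: N + mg = mv_top²/r
N = m(v_top²/r − g) = 0.39(27.832/0.89 − 9.8) = 8.374 N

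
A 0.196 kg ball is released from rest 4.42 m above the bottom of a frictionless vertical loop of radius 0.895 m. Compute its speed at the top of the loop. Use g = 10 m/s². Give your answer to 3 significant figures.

Energy conservation: mgh = ½mv_top² + mg(2r)
v_top² = 2g(h − 2r) = 2(10)(4.42 − 1.790) = 52.60
v_top = 7.253 m/s

v = 7.25 m/s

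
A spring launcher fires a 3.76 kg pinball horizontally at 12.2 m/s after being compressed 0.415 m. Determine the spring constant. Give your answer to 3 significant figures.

k = 3250 N/m

½kx² = ½mv²
k = mv²/x² = (3.76)(12.2)²/(0.415)² = 3249 N/m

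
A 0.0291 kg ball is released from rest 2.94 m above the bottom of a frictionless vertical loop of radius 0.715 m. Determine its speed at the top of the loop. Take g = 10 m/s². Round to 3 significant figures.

v = 5.50 m/s

Energy conservation: mgh = ½mv_top² + mg(2r)
v_top² = 2g(h − 2r) = 2(10)(2.94 − 1.430) = 30.20
v_top = 5.495 m/s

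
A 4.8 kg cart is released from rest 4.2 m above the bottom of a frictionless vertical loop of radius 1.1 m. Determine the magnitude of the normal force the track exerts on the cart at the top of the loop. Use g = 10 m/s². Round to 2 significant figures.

N = 130 N

Energy from release to top (height 2r): mgh = ½mv_top² + mg(2r)
v_top² = 2g(h − 2r) = 2(10)(4.2 − 2.200) = 40.000 m²/s²
At the top, both N and weight point toward the centre: N + mg = mv_top²/r
N = m(v_top²/r − g) = 4.8(40.000/1.1 − 10) = 126.5 N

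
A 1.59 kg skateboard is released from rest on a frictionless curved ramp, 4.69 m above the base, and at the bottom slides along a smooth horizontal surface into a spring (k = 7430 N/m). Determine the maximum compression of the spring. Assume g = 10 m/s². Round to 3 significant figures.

Energy conservation (no friction) from release to max compression: mgh = ½kx²
x = √(2mgh/k) = √(2 × 1.59 × 10 × 4.69 / 7430) = 0.1417 m

x = 0.142 m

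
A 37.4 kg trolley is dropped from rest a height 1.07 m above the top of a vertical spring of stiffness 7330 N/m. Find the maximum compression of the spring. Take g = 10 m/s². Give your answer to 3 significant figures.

Measuring PE from the top of the relaxed spring, at max compression the trolley has dropped H + x with zero KE, so:
mg(H + x) = ½kx²
½(7330)x² − (37.4)(10)x − (37.4)(10)(1.07) = 0
3665x² − 374.0x − 400.2 = 0
x = [374.0 + √(139876 + 5.8666e+06)]/(2 × 3665) = 0.3854 m

x = 0.385 m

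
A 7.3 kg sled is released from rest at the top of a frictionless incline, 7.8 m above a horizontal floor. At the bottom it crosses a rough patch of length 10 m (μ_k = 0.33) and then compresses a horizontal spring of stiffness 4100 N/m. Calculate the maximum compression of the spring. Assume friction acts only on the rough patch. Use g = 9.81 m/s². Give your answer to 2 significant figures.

x = 0.40 m

Initial energy: E₁ = mgh = (7.3)(9.81)(7.8) = 558.58 J
Friction removes W_f = μ_k mg d = (0.33)(7.3)(9.81)(10) = 236.3 J
Energy reaching the spring: E = 558.58 − 236.3 = 322.26 J
At max compression ½kx² = E ⇒ x = √(2E/k) = √(2 × 322.26/4100) = 0.3965 m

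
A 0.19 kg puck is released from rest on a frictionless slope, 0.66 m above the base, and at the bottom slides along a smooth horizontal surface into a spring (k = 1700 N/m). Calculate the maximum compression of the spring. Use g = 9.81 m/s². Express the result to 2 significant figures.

x = 0.038 m

At max compression the puck is momentarily at rest: mgh = ½kx²
x = √(2mgh/k) = √(2 × 0.19 × 9.81 × 0.66 / 1700) = 0.03804 m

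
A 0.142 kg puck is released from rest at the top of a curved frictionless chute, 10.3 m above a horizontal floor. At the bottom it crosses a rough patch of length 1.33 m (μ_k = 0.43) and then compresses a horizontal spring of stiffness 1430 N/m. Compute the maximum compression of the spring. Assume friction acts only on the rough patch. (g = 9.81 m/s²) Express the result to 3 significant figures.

Initial energy: E₁ = mgh = (0.142)(9.81)(10.3) = 14.348 J
Friction removes W_f = μ_k mg d = (0.43)(0.142)(9.81)(1.33) = 0.7967 J
Energy reaching the spring: E = 14.348 − 0.7967 = 13.551 J
At max compression ½kx² = E ⇒ x = √(2E/k) = √(2 × 13.551/1430) = 0.1377 m

x = 0.138 m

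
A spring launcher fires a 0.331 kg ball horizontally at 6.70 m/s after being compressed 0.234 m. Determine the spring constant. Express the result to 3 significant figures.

Spring PE at full compression equals KE at release: ½kx² = ½mv²
k = mv²/x² = (0.331)(6.70)²/(0.234)² = 271.4 N/m

k = 271 N/m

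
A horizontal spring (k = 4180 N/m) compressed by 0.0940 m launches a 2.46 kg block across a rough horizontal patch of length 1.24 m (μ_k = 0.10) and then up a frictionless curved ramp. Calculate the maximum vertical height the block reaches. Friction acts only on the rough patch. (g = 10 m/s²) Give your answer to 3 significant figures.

h = 0.627 m

Spring energy: E₀ = ½kx² = ½(4180)(0.0940)² = 18.467 J
Friction: W_f = μ_k mg d = (0.10)(2.46)(10)(1.24) = 3.050 J
Energy at base of ramp: E = 18.467 − 3.050 = 15.417 J
At max height all remaining energy is PE: mgh = E ⇒ h = E/(mg) = 15.417/(2.46 × 10) = 0.6267 m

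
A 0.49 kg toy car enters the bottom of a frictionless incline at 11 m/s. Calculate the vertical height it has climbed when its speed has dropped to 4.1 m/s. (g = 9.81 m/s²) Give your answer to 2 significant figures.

h = 5.3 m

Energy balance between the two points: ½mv₁² = ½mv₂² + mgh
h = (v₁² − v₂²)/(2g) = (11² − 4.1²)/(2 × 9.81) = 5.310 m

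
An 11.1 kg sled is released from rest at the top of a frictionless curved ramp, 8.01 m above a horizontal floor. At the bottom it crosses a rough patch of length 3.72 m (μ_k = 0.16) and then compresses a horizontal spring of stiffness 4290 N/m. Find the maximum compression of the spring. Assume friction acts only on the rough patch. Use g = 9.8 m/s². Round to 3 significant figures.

Initial energy: E₁ = mgh = (11.1)(9.8)(8.01) = 871.33 J
Friction removes W_f = μ_k mg d = (0.16)(11.1)(9.8)(3.72) = 64.75 J
Energy reaching the spring: E = 871.33 − 64.75 = 806.58 J
At max compression ½kx² = E ⇒ x = √(2E/k) = √(2 × 806.58/4290) = 0.6132 m

x = 0.613 m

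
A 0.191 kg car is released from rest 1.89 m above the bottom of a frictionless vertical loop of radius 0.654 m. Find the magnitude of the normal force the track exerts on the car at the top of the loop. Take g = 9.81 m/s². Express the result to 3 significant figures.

Energy from release to top (height 2r): mgh = ½mv_top² + mg(2r)
v_top² = 2g(h − 2r) = 2(9.81)(1.89 − 1.308) = 11.419 m²/s²
At the top, both N and weight point toward the centre: N + mg = mv_top²/r
N = m(v_top²/r − g) = 0.191(11.419/0.654 − 9.81) = 1.461 N

N = 1.46 N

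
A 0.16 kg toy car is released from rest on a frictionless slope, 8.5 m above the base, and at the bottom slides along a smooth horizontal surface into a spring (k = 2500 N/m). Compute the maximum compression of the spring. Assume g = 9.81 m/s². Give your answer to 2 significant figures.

x = 0.10 m

Gravitational PE at the top equals spring PE at max compression: mgh = ½kx²
x = √(2mgh/k) = √(2 × 0.16 × 9.81 × 8.5 / 2500) = 0.1033 m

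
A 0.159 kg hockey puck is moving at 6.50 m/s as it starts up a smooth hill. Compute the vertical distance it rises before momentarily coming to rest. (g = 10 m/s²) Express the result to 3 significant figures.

h = 2.11 m

By energy conservation, ½mv² = mgh
h = v²/(2g) = 6.50²/(2 × 10) = 2.112 m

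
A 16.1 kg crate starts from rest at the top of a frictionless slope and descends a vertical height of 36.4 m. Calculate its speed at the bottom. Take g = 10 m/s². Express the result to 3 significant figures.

v = 27.0 m/s

Equating total energy at the two states: mgh = ½mv²
v = √(2gh) = √(2 × 10 × 36.4) = √728.00 = 26.98 m/s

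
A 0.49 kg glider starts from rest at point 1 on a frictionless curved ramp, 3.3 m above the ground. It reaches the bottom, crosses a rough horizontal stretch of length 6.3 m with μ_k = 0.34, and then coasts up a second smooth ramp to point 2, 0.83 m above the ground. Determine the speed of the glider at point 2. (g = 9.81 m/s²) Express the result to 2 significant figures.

Energy at 1: mgh₁ = (0.49)(9.81)(3.3) = 15.863 J
Friction loss: W_f = μ_k mg d = 10.30 J
At 2: ½mv² + mgh₂ = mgh₁ − W_f
½mv² = 15.863 − 10.30 − 3.9897 = 1.5767 J
v = √(2 × 1.5767/0.49) = 2.537 m/s

v = 2.5 m/s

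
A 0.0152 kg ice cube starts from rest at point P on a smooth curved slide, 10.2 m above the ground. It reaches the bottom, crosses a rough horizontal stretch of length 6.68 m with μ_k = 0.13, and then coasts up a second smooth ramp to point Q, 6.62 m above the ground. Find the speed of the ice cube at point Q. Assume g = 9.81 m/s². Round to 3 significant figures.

Energy at P: mgh₁ = (0.0152)(9.81)(10.2) = 1.5209 J
Friction loss: W_f = μ_k mg d = 0.1295 J
At Q: ½mv² + mgh₂ = mgh₁ − W_f
½mv² = 1.5209 − 0.1295 − 0.98712 = 0.40433 J
v = √(2 × 0.40433/0.0152) = 7.294 m/s

v = 7.29 m/s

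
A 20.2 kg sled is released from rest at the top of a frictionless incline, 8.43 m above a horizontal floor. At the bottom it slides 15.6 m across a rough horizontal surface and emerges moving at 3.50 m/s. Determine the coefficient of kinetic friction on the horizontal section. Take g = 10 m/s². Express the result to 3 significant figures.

μ_k = 0.501

Energy bookkeeping (friction removes W_f = μ_k N d):
mgh = ½mv² + μ_k m g d
mgh = 1702.9 J; ½mv² = 123.73 J
W_f = 1702.9 − 123.73 = 1579 J
μ_k = W_f/(mg·d) = 1579/(202.0 × 15.6) = 0.5011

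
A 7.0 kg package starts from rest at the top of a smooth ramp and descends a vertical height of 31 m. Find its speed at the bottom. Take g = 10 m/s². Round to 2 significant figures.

Energy conservation between the two points: mgh = ½mv²
v = √(2gh) = √(2 × 10 × 31) = √620.00 = 24.90 m/s

v = 25 m/s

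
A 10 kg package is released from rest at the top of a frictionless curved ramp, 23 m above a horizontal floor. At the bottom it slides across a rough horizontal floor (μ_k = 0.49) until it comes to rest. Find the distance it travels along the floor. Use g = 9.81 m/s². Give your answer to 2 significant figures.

Applying the work–energy principle:
At rest all PE has been dissipated by friction: mgh = μ_k m g d
d = h/μ_k = 23/0.49 = 46.94 m

d = 47 m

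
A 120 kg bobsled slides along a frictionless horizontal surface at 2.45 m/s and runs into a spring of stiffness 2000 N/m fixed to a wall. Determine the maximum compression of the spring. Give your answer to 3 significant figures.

At max compression the bobsled is momentarily at rest: ½mv² = ½kx²
x = v√(m/k) = 2.45 × √(120/2000) = 0.6001 m

x = 0.600 m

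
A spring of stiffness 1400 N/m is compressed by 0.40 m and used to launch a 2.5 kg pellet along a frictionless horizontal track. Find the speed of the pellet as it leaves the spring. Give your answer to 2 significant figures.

Conservation of energy: ½kx² = ½mv²
v = x√(k/m) = 0.40 × √(1400/2.5) = 9.466 m/s

v = 9.5 m/s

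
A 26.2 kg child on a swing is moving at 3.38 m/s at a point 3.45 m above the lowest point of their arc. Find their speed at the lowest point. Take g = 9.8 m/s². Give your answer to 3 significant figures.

v = 8.89 m/s

Equating total energy at the two states: ½mv₀² + mgh = ½mv²
v² = v₀² + 2gh = (3.38)² + 2(9.8)(3.45) = 79.044
v = √79.044 = 8.891 m/s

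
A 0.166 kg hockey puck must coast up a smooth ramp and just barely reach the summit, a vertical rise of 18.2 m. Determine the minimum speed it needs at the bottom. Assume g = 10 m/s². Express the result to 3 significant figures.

v = 19.1 m/s

At the top it is momentarily at rest, so all KE converts to PE: ½mv² = mgh
v = √(2gh) = √(2 × 10 × 18.2) = 19.08 m/s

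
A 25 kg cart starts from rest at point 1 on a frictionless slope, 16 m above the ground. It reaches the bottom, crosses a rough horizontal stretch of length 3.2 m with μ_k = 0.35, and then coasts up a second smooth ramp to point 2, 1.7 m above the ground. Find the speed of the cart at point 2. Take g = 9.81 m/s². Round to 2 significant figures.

v = 16 m/s

Energy at 1: mgh₁ = (25)(9.81)(16) = 3924.0 J
Friction loss: W_f = μ_k mg d = 274.7 J
At 2: ½mv² + mgh₂ = mgh₁ − W_f
½mv² = 3924.0 − 274.7 − 416.93 = 3232.4 J
v = √(2 × 3232.4/25) = 16.08 m/s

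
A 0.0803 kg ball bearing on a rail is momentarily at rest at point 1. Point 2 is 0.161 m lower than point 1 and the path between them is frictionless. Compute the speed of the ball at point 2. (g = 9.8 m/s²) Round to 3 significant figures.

v = 1.78 m/s

By conservation of mechanical energy, mgh = ½mv²
v = √(2gh) = √(2 × 9.8 × 0.161) = √3.1556 = 1.776 m/s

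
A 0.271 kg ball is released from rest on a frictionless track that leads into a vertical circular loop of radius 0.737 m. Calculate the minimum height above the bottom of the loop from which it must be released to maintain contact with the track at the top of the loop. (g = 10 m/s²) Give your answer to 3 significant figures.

At the top, for minimum speed gravity alone supplies the centripetal force: mg = mv_top²/r ⇒ v_top² = gr = 7.370 m²/s²
Energy conservation from release height h to the top (height 2r): mgh = ½mv_top² + mg(2r)
h = v_top²/(2g) + 2r = r/2 + 2r = 5r/2 = 1.843 m

h = 1.84 m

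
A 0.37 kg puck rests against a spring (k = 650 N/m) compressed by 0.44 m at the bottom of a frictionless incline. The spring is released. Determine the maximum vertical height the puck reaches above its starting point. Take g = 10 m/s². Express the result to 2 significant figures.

At maximum height the puck is at rest, so ½kx² = mgh
h = kx²/(2mg) = (650)(0.44)²/(2 × 0.37 × 10) = 17.01 m

h = 17 m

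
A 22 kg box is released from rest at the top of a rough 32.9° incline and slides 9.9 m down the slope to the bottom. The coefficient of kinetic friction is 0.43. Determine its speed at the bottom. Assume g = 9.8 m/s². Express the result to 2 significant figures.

v = 5.9 m/s

Work–energy: mg(L sinθ) − μ_k(mg cosθ)L = ½mv²
mgh = mgL sinθ = (22)(9.8)(9.9)sin32.9° = 1159.4 J
W_f = μ_k mg cosθ · L = (0.43)(22)(9.8)cos32.9°·9.9 = 770.6 J
½mv² = 1159.4 − 770.6 = 388.76 J
v = √(2 × 388.76/22) = 5.945 m/s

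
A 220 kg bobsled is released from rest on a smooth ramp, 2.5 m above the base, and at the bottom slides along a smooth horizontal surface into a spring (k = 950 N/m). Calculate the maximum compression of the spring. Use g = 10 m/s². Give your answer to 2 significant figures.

x = 3.4 m

Gravitational PE at the top equals spring PE at max compression: mgh = ½kx²
x = √(2mgh/k) = √(2 × 220 × 10 × 2.5 / 950) = 3.403 m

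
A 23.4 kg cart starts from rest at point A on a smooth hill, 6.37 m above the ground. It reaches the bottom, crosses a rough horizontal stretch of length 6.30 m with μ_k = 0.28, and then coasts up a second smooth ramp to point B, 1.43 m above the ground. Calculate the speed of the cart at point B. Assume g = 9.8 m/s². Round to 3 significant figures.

Energy at A: mgh₁ = (23.4)(9.8)(6.37) = 1460.8 J
Friction loss: W_f = μ_k mg d = 404.5 J
At B: ½mv² + mgh₂ = mgh₁ − W_f
½mv² = 1460.8 − 404.5 − 327.93 = 728.32 J
v = √(2 × 728.32/23.4) = 7.890 m/s

v = 7.89 m/s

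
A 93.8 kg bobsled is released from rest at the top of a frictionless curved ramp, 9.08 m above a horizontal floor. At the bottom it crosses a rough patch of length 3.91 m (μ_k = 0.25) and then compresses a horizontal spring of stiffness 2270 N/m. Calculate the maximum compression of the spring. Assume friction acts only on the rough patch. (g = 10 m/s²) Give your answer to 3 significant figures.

Initial energy: E₁ = mgh = (93.8)(10)(9.08) = 8517.0 J
Friction removes W_f = μ_k mg d = (0.25)(93.8)(10)(3.91) = 916.9 J
Energy reaching the spring: E = 8517.0 − 916.9 = 7600.1 J
At max compression ½kx² = E ⇒ x = √(2E/k) = √(2 × 7600.1/2270) = 2.588 m

x = 2.59 m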